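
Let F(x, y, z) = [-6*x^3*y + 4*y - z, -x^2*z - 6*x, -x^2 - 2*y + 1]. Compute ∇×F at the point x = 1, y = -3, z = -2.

(-1, 1, 0)

(∇×F)₁ = ∂F₃/∂y − ∂F₂/∂z = x^2 - 2
(∇×F)₂ = ∂F₁/∂z − ∂F₃/∂x = 2*x - 1
(∇×F)₃ = ∂F₂/∂x − ∂F₁/∂y = 6*x^3 - 2*x*z - 10
∇×F = (x^2 - 2, 2*x - 1, 6*x^3 - 2*x*z - 10)
At (1, -3, -2): (-1, 1, 0).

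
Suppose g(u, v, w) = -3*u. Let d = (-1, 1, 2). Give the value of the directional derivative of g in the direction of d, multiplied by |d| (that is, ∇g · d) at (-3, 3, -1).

∂g/∂u = -3
∂g/∂v = 0
∂g/∂w = 0
∇g at (-3, 3, -1) = (-3, 0, 0)
∇g · d = (-3)(-1) + (0)(1) + (0)(2) = 3

3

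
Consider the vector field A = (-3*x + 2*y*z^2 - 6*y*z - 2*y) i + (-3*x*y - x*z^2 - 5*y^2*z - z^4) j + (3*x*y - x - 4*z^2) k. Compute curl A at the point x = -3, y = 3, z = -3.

(-54, -62, -52)

(∇×A)₁ = ∂A₃/∂y − ∂A₂/∂z = 2*x*z + 3*x + 5*y^2 + 4*z^3
(∇×A)₂ = ∂A₁/∂z − ∂A₃/∂x = 4*y*z - 9*y + 1
(∇×A)₃ = ∂A₂/∂x − ∂A₁/∂y = -3*y - 3*z^2 + 6*z + 2
∇×A = (2*x*z + 3*x + 5*y^2 + 4*z^3, 4*y*z - 9*y + 1, -3*y - 3*z^2 + 6*z + 2)
At (-3, 3, -3): (-54, -62, -52).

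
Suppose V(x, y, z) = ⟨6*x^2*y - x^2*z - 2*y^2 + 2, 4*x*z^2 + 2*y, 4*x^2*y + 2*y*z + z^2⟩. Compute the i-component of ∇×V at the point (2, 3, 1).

(∇×V)_1 = ∂V₃/∂y − ∂V₂/∂z
= 4*x^2 + 2*z − (8*x*z)
= 4*x^2 - 8*x*z + 2*z
At (2, 3, 1): 2.

2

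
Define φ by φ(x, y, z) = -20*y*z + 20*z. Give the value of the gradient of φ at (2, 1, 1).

∂φ/∂x = 0
∂φ/∂y = -20*z
∂φ/∂z = -20*y + 20
∇φ = (0, -20*z, -20*y + 20)
At (2, 1, 1): (0, -20, 0).

(0, -20, 0)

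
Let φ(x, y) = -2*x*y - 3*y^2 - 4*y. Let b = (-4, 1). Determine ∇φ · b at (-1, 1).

∂φ/∂x = -2*y
∂φ/∂y = -2*x - 6*y - 4
∇φ at (-1, 1) = (-2, -8)
∇φ · b = (-2)(-4) + (-8)(1) = 0

0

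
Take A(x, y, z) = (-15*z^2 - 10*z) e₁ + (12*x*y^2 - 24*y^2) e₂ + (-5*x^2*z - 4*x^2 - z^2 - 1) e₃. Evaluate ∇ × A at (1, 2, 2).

(∇×A)₁ = ∂A₃/∂y − ∂A₂/∂z = 0
(∇×A)₂ = ∂A₁/∂z − ∂A₃/∂x = 10*x*z + 8*x - 30*z - 10
(∇×A)₃ = ∂A₂/∂x − ∂A₁/∂y = 12*y^2
∇×A = (0, 10*x*z + 8*x - 30*z - 10, 12*y^2)
At (1, 2, 2): (0, -42, 48).

(0, -42, 48)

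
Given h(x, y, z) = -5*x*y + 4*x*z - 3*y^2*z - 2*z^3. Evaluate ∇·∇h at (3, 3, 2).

-36

∂²h/∂x² = 0
∂²h/∂y² = -6*z
∂²h/∂z² = -12*z
∇²h = -18*z
At (3, 3, 2): -36.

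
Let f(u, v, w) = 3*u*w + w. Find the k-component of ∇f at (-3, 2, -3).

-8

(∇f)_3 = ∂f/∂w = 3*u + 1
At (-3, 2, -3): -8.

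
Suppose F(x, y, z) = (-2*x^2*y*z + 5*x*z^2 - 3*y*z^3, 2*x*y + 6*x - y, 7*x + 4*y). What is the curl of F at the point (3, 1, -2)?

(∇×F)₁ = ∂F₃/∂y − ∂F₂/∂z = 4
(∇×F)₂ = ∂F₁/∂z − ∂F₃/∂x = -2*x^2*y + 10*x*z - 9*y*z^2 - 7
(∇×F)₃ = ∂F₂/∂x − ∂F₁/∂y = 2*x^2*z + 2*y + 3*z^3 + 6
∇×F = (4, -2*x^2*y + 10*x*z - 9*y*z^2 - 7, 2*x^2*z + 2*y + 3*z^3 + 6)
At (3, 1, -2): (4, -121, -52).

(4, -121, -52)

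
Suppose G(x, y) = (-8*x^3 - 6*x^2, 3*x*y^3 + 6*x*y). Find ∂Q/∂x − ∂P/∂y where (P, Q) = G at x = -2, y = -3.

∂G₂/∂x = 3*y^3 + 6*y
∂G₁/∂y = 0
Scalar curl = 3*y^3 + 6*y
At (-2, -3): -99.

-99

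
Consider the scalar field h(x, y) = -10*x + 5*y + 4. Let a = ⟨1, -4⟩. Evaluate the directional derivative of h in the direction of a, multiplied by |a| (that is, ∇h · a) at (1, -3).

∂h/∂x = -10
∂h/∂y = 5
∇h at (1, -3) = (-10, 5)
∇h · a = (-10)(1) + (5)(-4) = -30

-30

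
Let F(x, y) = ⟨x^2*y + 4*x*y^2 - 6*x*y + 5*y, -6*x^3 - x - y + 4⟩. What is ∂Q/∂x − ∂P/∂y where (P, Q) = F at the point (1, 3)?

-43

∂F₂/∂x = -18*x^2 - 1
∂F₁/∂y = x^2 + 8*x*y - 6*x + 5
Scalar curl = -19*x^2 - 8*x*y + 6*x - 6
At (1, 3): -43.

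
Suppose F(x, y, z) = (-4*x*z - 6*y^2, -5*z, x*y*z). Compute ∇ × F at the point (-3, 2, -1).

(8, 14, 24)

(∇×F)₁ = ∂F₃/∂y − ∂F₂/∂z = x*z + 5
(∇×F)₂ = ∂F₁/∂z − ∂F₃/∂x = -4*x - y*z
(∇×F)₃ = ∂F₂/∂x − ∂F₁/∂y = 12*y
∇×F = (x*z + 5, -4*x - y*z, 12*y)
At (-3, 2, -1): (8, 14, 24).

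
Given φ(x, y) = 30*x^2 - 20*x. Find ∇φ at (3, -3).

∂φ/∂x = 60*x - 20
∂φ/∂y = 0
∇φ = (60*x - 20, 0)
At (3, -3): (160, 0).

(160, 0)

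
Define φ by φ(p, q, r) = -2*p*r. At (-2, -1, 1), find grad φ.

(-2, 0, 4)

∂φ/∂p = -2*r
∂φ/∂q = 0
∂φ/∂r = -2*p
∇φ = (-2*r, 0, -2*p)
At (-2, -1, 1): (-2, 0, 4).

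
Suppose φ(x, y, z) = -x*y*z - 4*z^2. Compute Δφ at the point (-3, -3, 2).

-8

∂²φ/∂x² = 0
∂²φ/∂y² = 0
∂²φ/∂z² = -8
∇²φ = -8
At (-3, -3, 2): -8.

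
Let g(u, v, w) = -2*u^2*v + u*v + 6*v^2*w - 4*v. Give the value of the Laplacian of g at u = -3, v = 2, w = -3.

∂²g/∂u² = -4*v
∂²g/∂v² = 12*w
∂²g/∂w² = 0
∇²g = -4*v + 12*w
At (-3, 2, -3): -44.

-44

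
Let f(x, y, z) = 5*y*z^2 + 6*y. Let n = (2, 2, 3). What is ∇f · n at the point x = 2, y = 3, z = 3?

∂f/∂x = 0
∂f/∂y = 5*z^2 + 6
∂f/∂z = 10*y*z
∇f at (2, 3, 3) = (0, 51, 90)
∇f · n = (0)(2) + (51)(2) + (90)(3) = 372

372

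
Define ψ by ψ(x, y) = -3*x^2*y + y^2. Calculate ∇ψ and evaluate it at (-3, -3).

∂ψ/∂x = -6*x*y
∂ψ/∂y = -3*x^2 + 2*y
∇ψ = (-6*x*y, -3*x^2 + 2*y)
At (-3, -3): (-54, -33).

(-54, -33)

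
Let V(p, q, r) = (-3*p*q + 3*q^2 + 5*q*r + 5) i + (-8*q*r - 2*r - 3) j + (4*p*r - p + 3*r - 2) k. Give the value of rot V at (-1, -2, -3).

(∇×V)₁ = ∂V₃/∂q − ∂V₂/∂r = 8*q + 2
(∇×V)₂ = ∂V₁/∂r − ∂V₃/∂p = 5*q - 4*r + 1
(∇×V)₃ = ∂V₂/∂p − ∂V₁/∂q = 3*p - 6*q - 5*r
∇×V = (8*q + 2, 5*q - 4*r + 1, 3*p - 6*q - 5*r)
At (-1, -2, -3): (-14, 3, 24).

(-14, 3, 24)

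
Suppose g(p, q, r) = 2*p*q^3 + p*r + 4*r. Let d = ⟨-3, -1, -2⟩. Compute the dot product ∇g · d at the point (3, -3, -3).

∂g/∂p = 2*q^3 + r
∂g/∂q = 6*p*q^2
∂g/∂r = p + 4
∇g at (3, -3, -3) = (-57, 162, 7)
∇g · d = (-57)(-3) + (162)(-1) + (7)(-2) = -5

-5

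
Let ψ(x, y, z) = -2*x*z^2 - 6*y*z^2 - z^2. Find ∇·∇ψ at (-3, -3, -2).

∂²ψ/∂x² = 0
∂²ψ/∂y² = 0
∂²ψ/∂z² = -2*(2*x + 6*y + 1)
∇²ψ = -4*x - 12*y - 2
At (-3, -3, -2): 46.

46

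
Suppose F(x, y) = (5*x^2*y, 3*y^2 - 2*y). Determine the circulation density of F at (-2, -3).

-20

∂F₂/∂x = 0
∂F₁/∂y = 5*x^2
Scalar curl = -5*x^2
At (-2, -3): -20.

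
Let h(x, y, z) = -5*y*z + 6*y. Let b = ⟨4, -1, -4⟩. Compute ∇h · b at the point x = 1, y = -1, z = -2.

∂h/∂x = 0
∂h/∂y = -5*z + 6
∂h/∂z = -5*y
∇h at (1, -1, -2) = (0, 16, 5)
∇h · b = (0)(4) + (16)(-1) + (5)(-4) = -36

-36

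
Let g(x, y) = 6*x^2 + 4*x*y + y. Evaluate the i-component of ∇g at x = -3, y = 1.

-32

(∇g)_1 = ∂g/∂x = 12*x + 4*y
At (-3, 1): -32.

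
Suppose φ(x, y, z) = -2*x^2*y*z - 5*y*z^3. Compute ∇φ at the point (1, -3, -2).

(-24, 44, 186)

∂φ/∂x = -4*x*y*z
∂φ/∂y = -2*x^2*z - 5*z^3
∂φ/∂z = -2*x^2*y - 15*y*z^2
∇φ = (-4*x*y*z, -2*x^2*z - 5*z^3, -2*x^2*y - 15*y*z^2)
At (1, -3, -2): (-24, 44, 186).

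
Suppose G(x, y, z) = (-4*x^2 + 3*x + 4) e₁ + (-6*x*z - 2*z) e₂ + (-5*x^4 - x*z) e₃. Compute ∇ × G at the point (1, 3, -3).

(8, 17, 18)

(∇×G)₁ = ∂G₃/∂y − ∂G₂/∂z = 6*x + 2
(∇×G)₂ = ∂G₁/∂z − ∂G₃/∂x = 20*x^3 + z
(∇×G)₃ = ∂G₂/∂x − ∂G₁/∂y = -6*z
∇×G = (6*x + 2, 20*x^3 + z, -6*z)
At (1, 3, -3): (8, 17, 18).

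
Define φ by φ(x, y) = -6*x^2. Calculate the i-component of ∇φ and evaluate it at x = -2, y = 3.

24

(∇φ)_1 = ∂φ/∂x = -12*x
At (-2, 3): 24.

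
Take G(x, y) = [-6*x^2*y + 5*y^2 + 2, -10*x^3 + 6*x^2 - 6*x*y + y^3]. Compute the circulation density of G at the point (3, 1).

∂G₂/∂x = -30*x^2 + 12*x - 6*y
∂G₁/∂y = -6*x^2 + 10*y
Scalar curl = -24*x^2 + 12*x - 16*y
At (3, 1): -196.

-196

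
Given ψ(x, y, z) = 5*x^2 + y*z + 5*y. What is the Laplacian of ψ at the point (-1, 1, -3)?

10

∂²ψ/∂x² = 10
∂²ψ/∂y² = 0
∂²ψ/∂z² = 0
∇²ψ = 10
At (-1, 1, -3): 10.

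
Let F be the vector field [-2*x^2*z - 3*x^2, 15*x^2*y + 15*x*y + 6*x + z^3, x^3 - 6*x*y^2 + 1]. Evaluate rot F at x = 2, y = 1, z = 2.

(-36, -14, 81)

(∇×F)₁ = ∂F₃/∂y − ∂F₂/∂z = -12*x*y - 3*z^2
(∇×F)₂ = ∂F₁/∂z − ∂F₃/∂x = -5*x^2 + 6*y^2
(∇×F)₃ = ∂F₂/∂x − ∂F₁/∂y = 30*x*y + 15*y + 6
∇×F = (-12*x*y - 3*z^2, -5*x^2 + 6*y^2, 30*x*y + 15*y + 6)
At (2, 1, 2): (-36, -14, 81).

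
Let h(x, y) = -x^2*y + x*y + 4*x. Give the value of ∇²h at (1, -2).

4

∂²h/∂x² = -2*y
∂²h/∂y² = 0
∇²h = -2*y
At (1, -2): 4.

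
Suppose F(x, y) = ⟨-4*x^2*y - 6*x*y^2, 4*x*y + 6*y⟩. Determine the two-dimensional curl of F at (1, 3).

52

∂F₂/∂x = 4*y
∂F₁/∂y = -4*x^2 - 12*x*y
Scalar curl = 4*x^2 + 12*x*y + 4*y
At (1, 3): 52.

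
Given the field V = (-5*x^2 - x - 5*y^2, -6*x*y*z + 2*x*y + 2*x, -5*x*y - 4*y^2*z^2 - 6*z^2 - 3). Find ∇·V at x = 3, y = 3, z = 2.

∂V₁/∂x = -10*x - 1
∂V₂/∂y = -6*x*z + 2*x
∂V₃/∂z = -8*y^2*z - 12*z
∇·V = -6*x*z - 8*x - 8*y^2*z - 12*z - 1
At (3, 3, 2): -229.

-229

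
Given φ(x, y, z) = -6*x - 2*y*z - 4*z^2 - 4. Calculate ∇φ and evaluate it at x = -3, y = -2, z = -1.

∂φ/∂x = -6
∂φ/∂y = -2*z
∂φ/∂z = -2*y - 8*z
∇φ = (-6, -2*z, -2*y - 8*z)
At (-3, -2, -1): (-6, 2, 12).

(-6, 2, 12)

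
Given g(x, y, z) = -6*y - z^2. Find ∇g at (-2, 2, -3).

∂g/∂x = 0
∂g/∂y = -6
∂g/∂z = -2*z
∇g = (0, -6, -2*z)
At (-2, 2, -3): (0, -6, 6).

(0, -6, 6)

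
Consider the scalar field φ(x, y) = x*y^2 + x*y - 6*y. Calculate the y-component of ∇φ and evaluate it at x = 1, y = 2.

-1

(∇φ)_2 = ∂φ/∂y = 2*x*y + x - 6
At (1, 2): -1.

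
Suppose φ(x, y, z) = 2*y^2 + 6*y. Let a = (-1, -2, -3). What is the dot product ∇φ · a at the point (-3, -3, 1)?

∂φ/∂x = 0
∂φ/∂y = 4*y + 6
∂φ/∂z = 0
∇φ at (-3, -3, 1) = (0, -6, 0)
∇φ · a = (0)(-1) + (-6)(-2) + (0)(-3) = 12

12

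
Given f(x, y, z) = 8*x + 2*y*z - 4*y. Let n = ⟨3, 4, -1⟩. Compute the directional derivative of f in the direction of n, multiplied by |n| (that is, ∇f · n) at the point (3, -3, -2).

∂f/∂x = 8
∂f/∂y = 2*z - 4
∂f/∂z = 2*y
∇f at (3, -3, -2) = (8, -8, -6)
∇f · n = (8)(3) + (-8)(4) + (-6)(-1) = -2

-2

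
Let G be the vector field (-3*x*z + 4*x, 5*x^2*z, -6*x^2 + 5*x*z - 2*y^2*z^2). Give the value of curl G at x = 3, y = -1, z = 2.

(∇×G)₁ = ∂G₃/∂y − ∂G₂/∂z = -5*x^2 - 4*y*z^2
(∇×G)₂ = ∂G₁/∂z − ∂G₃/∂x = 9*x - 5*z
(∇×G)₃ = ∂G₂/∂x − ∂G₁/∂y = 10*x*z
∇×G = (-5*x^2 - 4*y*z^2, 9*x - 5*z, 10*x*z)
At (3, -1, 2): (-29, 17, 60).

(-29, 17, 60)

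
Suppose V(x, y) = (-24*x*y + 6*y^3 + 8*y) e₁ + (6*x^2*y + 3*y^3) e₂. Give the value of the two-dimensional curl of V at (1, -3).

-182

∂V₂/∂x = 12*x*y
∂V₁/∂y = -24*x + 18*y^2 + 8
Scalar curl = 12*x*y + 24*x - 18*y^2 - 8
At (1, -3): -182.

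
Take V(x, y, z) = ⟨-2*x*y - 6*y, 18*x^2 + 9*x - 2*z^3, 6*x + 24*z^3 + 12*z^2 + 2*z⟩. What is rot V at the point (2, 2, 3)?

(54, -6, 91)

(∇×V)₁ = ∂V₃/∂y − ∂V₂/∂z = 6*z^2
(∇×V)₂ = ∂V₁/∂z − ∂V₃/∂x = -6
(∇×V)₃ = ∂V₂/∂x − ∂V₁/∂y = 38*x + 15
∇×V = (6*z^2, -6, 38*x + 15)
At (2, 2, 3): (54, -6, 91).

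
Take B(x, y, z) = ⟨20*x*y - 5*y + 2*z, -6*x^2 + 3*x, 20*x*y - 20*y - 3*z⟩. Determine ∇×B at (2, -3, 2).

(∇×B)₁ = ∂B₃/∂y − ∂B₂/∂z = 20*x - 20
(∇×B)₂ = ∂B₁/∂z − ∂B₃/∂x = -20*y + 2
(∇×B)₃ = ∂B₂/∂x − ∂B₁/∂y = -32*x + 8
∇×B = (20*x - 20, -20*y + 2, -32*x + 8)
At (2, -3, 2): (20, 62, -56).

(20, 62, -56)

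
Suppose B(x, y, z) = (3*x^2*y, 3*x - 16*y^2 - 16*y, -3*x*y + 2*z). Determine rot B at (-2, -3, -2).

(6, -9, -9)

(∇×B)₁ = ∂B₃/∂y − ∂B₂/∂z = -3*x
(∇×B)₂ = ∂B₁/∂z − ∂B₃/∂x = 3*y
(∇×B)₃ = ∂B₂/∂x − ∂B₁/∂y = -3*x^2 + 3
∇×B = (-3*x, 3*y, -3*x^2 + 3)
At (-2, -3, -2): (6, -9, -9).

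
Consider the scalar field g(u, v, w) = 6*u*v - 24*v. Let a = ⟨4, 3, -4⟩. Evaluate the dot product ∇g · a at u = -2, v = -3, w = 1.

-180

∂g/∂u = 6*v
∂g/∂v = 6*u - 24
∂g/∂w = 0
∇g at (-2, -3, 1) = (-18, -36, 0)
∇g · a = (-18)(4) + (-36)(3) + (0)(-4) = -180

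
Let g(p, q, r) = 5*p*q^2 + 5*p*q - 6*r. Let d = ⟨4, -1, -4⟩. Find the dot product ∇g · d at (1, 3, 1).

229

∂g/∂p = 5*q^2 + 5*q
∂g/∂q = 10*p*q + 5*p
∂g/∂r = -6
∇g at (1, 3, 1) = (60, 35, -6)
∇g · d = (60)(4) + (35)(-1) + (-6)(-4) = 229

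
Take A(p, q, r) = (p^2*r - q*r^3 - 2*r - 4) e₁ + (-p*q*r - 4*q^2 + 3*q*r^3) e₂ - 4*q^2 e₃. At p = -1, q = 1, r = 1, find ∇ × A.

(-18, -4, 0)

(∇×A)₁ = ∂A₃/∂q − ∂A₂/∂r = p*q - 9*q*r^2 - 8*q
(∇×A)₂ = ∂A₁/∂r − ∂A₃/∂p = p^2 - 3*q*r^2 - 2
(∇×A)₃ = ∂A₂/∂p − ∂A₁/∂q = -q*r + r^3
∇×A = (p*q - 9*q*r^2 - 8*q, p^2 - 3*q*r^2 - 2, -q*r + r^3)
At (-1, 1, 1): (-18, -4, 0).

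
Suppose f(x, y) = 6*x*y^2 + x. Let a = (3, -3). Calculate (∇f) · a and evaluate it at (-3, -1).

-87

∂f/∂x = 6*y^2 + 1
∂f/∂y = 12*x*y
∇f at (-3, -1) = (7, 36)
∇f · a = (7)(3) + (36)(-3) = -87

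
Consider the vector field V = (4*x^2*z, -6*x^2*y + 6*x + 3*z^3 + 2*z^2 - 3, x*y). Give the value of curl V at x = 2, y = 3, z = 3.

(-91, 13, -66)

(∇×V)₁ = ∂V₃/∂y − ∂V₂/∂z = x - 9*z^2 - 4*z
(∇×V)₂ = ∂V₁/∂z − ∂V₃/∂x = 4*x^2 - y
(∇×V)₃ = ∂V₂/∂x − ∂V₁/∂y = -12*x*y + 6
∇×V = (x - 9*z^2 - 4*z, 4*x^2 - y, -12*x*y + 6)
At (2, 3, 3): (-91, 13, -66).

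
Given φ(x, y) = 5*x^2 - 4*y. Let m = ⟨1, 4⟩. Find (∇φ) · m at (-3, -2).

∂φ/∂x = 10*x
∂φ/∂y = -4
∇φ at (-3, -2) = (-30, -4)
∇φ · m = (-30)(1) + (-4)(4) = -46

-46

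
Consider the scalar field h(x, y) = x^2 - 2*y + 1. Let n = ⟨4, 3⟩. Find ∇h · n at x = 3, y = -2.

∂h/∂x = 2*x
∂h/∂y = -2
∇h at (3, -2) = (6, -2)
∇h · n = (6)(4) + (-2)(3) = 18

18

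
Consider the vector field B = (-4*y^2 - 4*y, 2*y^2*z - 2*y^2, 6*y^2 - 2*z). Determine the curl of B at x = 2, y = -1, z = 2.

(-14, 0, -4)

(∇×B)₁ = ∂B₃/∂y − ∂B₂/∂z = -2*y^2 + 12*y
(∇×B)₂ = ∂B₁/∂z − ∂B₃/∂x = 0
(∇×B)₃ = ∂B₂/∂x − ∂B₁/∂y = 8*y + 4
∇×B = (-2*y^2 + 12*y, 0, 8*y + 4)
At (2, -1, 2): (-14, 0, -4).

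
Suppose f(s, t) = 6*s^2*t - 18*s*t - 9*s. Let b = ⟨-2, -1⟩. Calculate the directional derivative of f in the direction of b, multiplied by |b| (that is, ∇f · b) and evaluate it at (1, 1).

42

∂f/∂s = 12*s*t - 18*t - 9
∂f/∂t = 6*s^2 - 18*s
∇f at (1, 1) = (-15, -12)
∇f · b = (-15)(-2) + (-12)(-1) = 42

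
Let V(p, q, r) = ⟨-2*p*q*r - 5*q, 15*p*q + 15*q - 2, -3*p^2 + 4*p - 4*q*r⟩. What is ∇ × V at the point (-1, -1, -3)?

(12, -12, -4)

(∇×V)₁ = ∂V₃/∂q − ∂V₂/∂r = -4*r
(∇×V)₂ = ∂V₁/∂r − ∂V₃/∂p = -2*p*q + 6*p - 4
(∇×V)₃ = ∂V₂/∂p − ∂V₁/∂q = 2*p*r + 15*q + 5
∇×V = (-4*r, -2*p*q + 6*p - 4, 2*p*r + 15*q + 5)
At (-1, -1, -3): (12, -12, -4).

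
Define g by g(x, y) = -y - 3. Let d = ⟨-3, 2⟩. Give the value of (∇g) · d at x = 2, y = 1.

∂g/∂x = 0
∂g/∂y = -1
∇g at (2, 1) = (0, -1)
∇g · d = (0)(-3) + (-1)(2) = -2

-2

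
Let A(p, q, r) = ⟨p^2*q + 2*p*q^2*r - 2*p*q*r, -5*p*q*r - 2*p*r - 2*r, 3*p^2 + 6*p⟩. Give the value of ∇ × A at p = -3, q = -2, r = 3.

(∇×A)₁ = ∂A₃/∂q − ∂A₂/∂r = 5*p*q + 2*p + 2
(∇×A)₂ = ∂A₁/∂r − ∂A₃/∂p = 2*p*q^2 - 2*p*q - 6*p - 6
(∇×A)₃ = ∂A₂/∂p − ∂A₁/∂q = -p^2 - 4*p*q*r + 2*p*r - 5*q*r - 2*r
∇×A = (5*p*q + 2*p + 2, 2*p*q^2 - 2*p*q - 6*p - 6, -p^2 - 4*p*q*r + 2*p*r - 5*q*r - 2*r)
At (-3, -2, 3): (26, -24, -75).

(26, -24, -75)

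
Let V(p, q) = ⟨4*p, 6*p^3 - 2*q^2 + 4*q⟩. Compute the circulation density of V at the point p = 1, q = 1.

∂V₂/∂p = 18*p^2
∂V₁/∂q = 0
Scalar curl = 18*p^2
At (1, 1): 18.

18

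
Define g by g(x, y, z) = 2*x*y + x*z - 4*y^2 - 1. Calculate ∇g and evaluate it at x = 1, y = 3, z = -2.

(4, -22, 1)

∂g/∂x = 2*y + z
∂g/∂y = 2*x - 8*y
∂g/∂z = x
∇g = (2*y + z, 2*x - 8*y, x)
At (1, 3, -2): (4, -22, 1).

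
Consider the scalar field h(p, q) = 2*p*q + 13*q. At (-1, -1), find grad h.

(-2, 11)

∂h/∂p = 2*q
∂h/∂q = 2*p + 13
∇h = (2*q, 2*p + 13)
At (-1, -1): (-2, 11).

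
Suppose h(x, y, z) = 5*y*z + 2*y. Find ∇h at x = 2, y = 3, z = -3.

∂h/∂x = 0
∂h/∂y = 5*z + 2
∂h/∂z = 5*y
∇h = (0, 5*z + 2, 5*y)
At (2, 3, -3): (0, -13, 15).

(0, -13, 15)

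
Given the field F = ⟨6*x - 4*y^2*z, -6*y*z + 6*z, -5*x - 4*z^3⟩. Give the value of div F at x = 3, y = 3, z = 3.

-120

∂F₁/∂x = 6
∂F₂/∂y = -6*z
∂F₃/∂z = -12*z^2
∇·F = -12*z^2 - 6*z + 6
At (3, 3, 3): -120.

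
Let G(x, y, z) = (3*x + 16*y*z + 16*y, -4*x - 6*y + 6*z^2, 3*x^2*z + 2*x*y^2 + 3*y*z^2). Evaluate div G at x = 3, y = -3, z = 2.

-12

∂G₁/∂x = 3
∂G₂/∂y = -6
∂G₃/∂z = 3*x^2 + 6*y*z
∇·G = 3*x^2 + 6*y*z - 3
At (3, -3, 2): -12.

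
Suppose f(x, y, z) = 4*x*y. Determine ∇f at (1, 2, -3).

∂f/∂x = 4*y
∂f/∂y = 4*x
∂f/∂z = 0
∇f = (4*y, 4*x, 0)
At (1, 2, -3): (8, 4, 0).

(8, 4, 0)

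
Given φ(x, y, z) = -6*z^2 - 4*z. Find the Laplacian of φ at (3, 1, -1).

∂²φ/∂x² = 0
∂²φ/∂y² = 0
∂²φ/∂z² = -12
∇²φ = -12
At (3, 1, -1): -12.

-12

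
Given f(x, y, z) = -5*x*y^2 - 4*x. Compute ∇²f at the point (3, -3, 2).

∂²f/∂x² = 0
∂²f/∂y² = -10*x
∂²f/∂z² = 0
∇²f = -10*x
At (3, -3, 2): -30.

-30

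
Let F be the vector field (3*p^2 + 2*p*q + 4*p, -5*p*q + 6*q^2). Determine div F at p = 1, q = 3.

47

∂F₁/∂p = 6*p + 2*q + 4
∂F₂/∂q = -5*p + 12*q
∇·F = p + 14*q + 4
At (1, 3): 47.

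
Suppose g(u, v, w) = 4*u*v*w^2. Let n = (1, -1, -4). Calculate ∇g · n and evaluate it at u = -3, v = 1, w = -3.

∂g/∂u = 4*v*w^2
∂g/∂v = 4*u*w^2
∂g/∂w = 8*u*v*w
∇g at (-3, 1, -3) = (36, -108, 72)
∇g · n = (36)(1) + (-108)(-1) + (72)(-4) = -144

-144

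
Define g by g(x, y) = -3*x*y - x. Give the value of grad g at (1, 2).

∂g/∂x = -3*y - 1
∂g/∂y = -3*x
∇g = (-3*y - 1, -3*x)
At (1, 2): (-7, -3).

(-7, -3)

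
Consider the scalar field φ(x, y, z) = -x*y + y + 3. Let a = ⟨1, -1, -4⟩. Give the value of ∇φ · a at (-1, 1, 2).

∂φ/∂x = -y
∂φ/∂y = -x + 1
∂φ/∂z = 0
∇φ at (-1, 1, 2) = (-1, 2, 0)
∇φ · a = (-1)(1) + (2)(-1) + (0)(-4) = -3

-3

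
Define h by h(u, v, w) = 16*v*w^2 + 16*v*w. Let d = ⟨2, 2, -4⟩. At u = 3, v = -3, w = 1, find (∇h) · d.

∂h/∂u = 0
∂h/∂v = 16*w^2 + 16*w
∂h/∂w = 32*v*w + 16*v
∇h at (3, -3, 1) = (0, 32, -144)
∇h · d = (0)(2) + (32)(2) + (-144)(-4) = 640

640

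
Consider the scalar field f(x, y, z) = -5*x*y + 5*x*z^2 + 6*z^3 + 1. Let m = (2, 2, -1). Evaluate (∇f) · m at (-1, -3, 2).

28

∂f/∂x = -5*y + 5*z^2
∂f/∂y = -5*x
∂f/∂z = 10*x*z + 18*z^2
∇f at (-1, -3, 2) = (35, 5, 52)
∇f · m = (35)(2) + (5)(2) + (52)(-1) = 28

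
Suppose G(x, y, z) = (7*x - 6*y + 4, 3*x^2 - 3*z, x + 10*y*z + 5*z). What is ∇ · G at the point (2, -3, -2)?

∂G₁/∂x = 7
∂G₂/∂y = 0
∂G₃/∂z = 10*y + 5
∇·G = 10*y + 12
At (2, -3, -2): -18.

-18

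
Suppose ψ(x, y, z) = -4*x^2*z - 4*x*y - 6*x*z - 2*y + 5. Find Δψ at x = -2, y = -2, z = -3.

24

∂²ψ/∂x² = -8*z
∂²ψ/∂y² = 0
∂²ψ/∂z² = 0
∇²ψ = -8*z
At (-2, -2, -3): 24.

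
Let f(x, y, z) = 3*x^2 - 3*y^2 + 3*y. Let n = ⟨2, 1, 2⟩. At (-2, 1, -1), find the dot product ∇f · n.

∂f/∂x = 6*x
∂f/∂y = -6*y + 3
∂f/∂z = 0
∇f at (-2, 1, -1) = (-12, -3, 0)
∇f · n = (-12)(2) + (-3)(1) + (0)(2) = -27

-27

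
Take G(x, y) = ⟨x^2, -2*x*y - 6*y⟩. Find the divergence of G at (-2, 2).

∂G₁/∂x = 2*x
∂G₂/∂y = -2*x - 6
∇·G = -6
At (-2, 2): -6.

-6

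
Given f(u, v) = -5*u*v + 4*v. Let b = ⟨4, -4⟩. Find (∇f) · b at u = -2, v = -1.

-36

∂f/∂u = -5*v
∂f/∂v = -5*u + 4
∇f at (-2, -1) = (5, 14)
∇f · b = (5)(4) + (14)(-4) = -36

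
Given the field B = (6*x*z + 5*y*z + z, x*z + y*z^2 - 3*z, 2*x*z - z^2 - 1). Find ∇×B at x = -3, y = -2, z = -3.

(∇×B)₁ = ∂B₃/∂y − ∂B₂/∂z = -x - 2*y*z + 3
(∇×B)₂ = ∂B₁/∂z − ∂B₃/∂x = 6*x + 5*y - 2*z + 1
(∇×B)₃ = ∂B₂/∂x − ∂B₁/∂y = -4*z
∇×B = (-x - 2*y*z + 3, 6*x + 5*y - 2*z + 1, -4*z)
At (-3, -2, -3): (-6, -21, 12).

(-6, -21, 12)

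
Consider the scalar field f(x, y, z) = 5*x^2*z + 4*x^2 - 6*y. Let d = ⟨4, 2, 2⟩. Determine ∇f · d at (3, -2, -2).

∂f/∂x = 10*x*z + 8*x
∂f/∂y = -6
∂f/∂z = 5*x^2
∇f at (3, -2, -2) = (-36, -6, 45)
∇f · d = (-36)(4) + (-6)(2) + (45)(2) = -66

-66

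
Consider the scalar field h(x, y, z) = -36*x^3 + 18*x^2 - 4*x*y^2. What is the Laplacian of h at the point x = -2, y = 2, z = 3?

484

∂²h/∂x² = 36*(-6*x + 1)
∂²h/∂y² = -8*x
∂²h/∂z² = 0
∇²h = -224*x + 36
At (-2, 2, 3): 484.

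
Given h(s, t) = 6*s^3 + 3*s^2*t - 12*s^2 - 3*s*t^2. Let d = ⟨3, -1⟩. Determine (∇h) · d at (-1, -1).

138

∂h/∂s = 18*s^2 + 6*s*t - 24*s - 3*t^2
∂h/∂t = 3*s^2 - 6*s*t
∇h at (-1, -1) = (45, -3)
∇h · d = (45)(3) + (-3)(-1) = 138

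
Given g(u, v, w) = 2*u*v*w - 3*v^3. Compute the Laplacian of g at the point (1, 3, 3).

∂²g/∂u² = 0
∂²g/∂v² = -18*v
∂²g/∂w² = 0
∇²g = -18*v
At (1, 3, 3): -54.

-54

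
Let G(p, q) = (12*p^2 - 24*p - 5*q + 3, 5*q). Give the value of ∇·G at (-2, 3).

-67

∂G₁/∂p = 24*p - 24
∂G₂/∂q = 5
∇·G = 24*p - 19
At (-2, 3): -67.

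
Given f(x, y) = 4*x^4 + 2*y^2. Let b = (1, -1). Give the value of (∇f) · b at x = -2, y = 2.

-136

∂f/∂x = 16*x^3
∂f/∂y = 4*y
∇f at (-2, 2) = (-128, 8)
∇f · b = (-128)(1) + (8)(-1) = -136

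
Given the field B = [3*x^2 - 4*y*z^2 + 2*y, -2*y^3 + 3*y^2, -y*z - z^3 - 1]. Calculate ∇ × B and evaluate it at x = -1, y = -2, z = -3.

(3, -48, 34)

(∇×B)₁ = ∂B₃/∂y − ∂B₂/∂z = -z
(∇×B)₂ = ∂B₁/∂z − ∂B₃/∂x = -8*y*z
(∇×B)₃ = ∂B₂/∂x − ∂B₁/∂y = 4*z^2 - 2
∇×B = (-z, -8*y*z, 4*z^2 - 2)
At (-1, -2, -3): (3, -48, 34).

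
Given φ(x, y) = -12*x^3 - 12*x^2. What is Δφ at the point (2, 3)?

∂²φ/∂x² = -24*(3*x + 1)
∂²φ/∂y² = 0
∇²φ = -72*x - 24
At (2, 3): -168.

-168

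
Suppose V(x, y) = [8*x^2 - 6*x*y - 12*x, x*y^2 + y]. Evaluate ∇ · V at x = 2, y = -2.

25

∂V₁/∂x = 16*x - 6*y - 12
∂V₂/∂y = 2*x*y + 1
∇·V = 2*x*y + 16*x - 6*y - 11
At (2, -2): 25.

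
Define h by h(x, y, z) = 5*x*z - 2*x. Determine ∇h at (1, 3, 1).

∂h/∂x = 5*z - 2
∂h/∂y = 0
∂h/∂z = 5*x
∇h = (5*z - 2, 0, 5*x)
At (1, 3, 1): (3, 0, 5).

(3, 0, 5)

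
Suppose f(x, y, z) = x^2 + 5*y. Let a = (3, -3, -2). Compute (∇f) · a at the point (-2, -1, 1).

-27

∂f/∂x = 2*x
∂f/∂y = 5
∂f/∂z = 0
∇f at (-2, -1, 1) = (-4, 5, 0)
∇f · a = (-4)(3) + (5)(-3) + (0)(-2) = -27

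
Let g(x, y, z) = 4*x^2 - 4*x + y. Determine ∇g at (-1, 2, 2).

∂g/∂x = 8*x - 4
∂g/∂y = 1
∂g/∂z = 0
∇g = (8*x - 4, 1, 0)
At (-1, 2, 2): (-12, 1, 0).

(-12, 1, 0)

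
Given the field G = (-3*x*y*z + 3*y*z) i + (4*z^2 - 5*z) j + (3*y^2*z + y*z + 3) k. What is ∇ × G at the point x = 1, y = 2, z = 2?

(15, 0, 0)

(∇×G)₁ = ∂G₃/∂y − ∂G₂/∂z = 6*y*z - 7*z + 5
(∇×G)₂ = ∂G₁/∂z − ∂G₃/∂x = -3*x*y + 3*y
(∇×G)₃ = ∂G₂/∂x − ∂G₁/∂y = 3*x*z - 3*z
∇×G = (6*y*z - 7*z + 5, -3*x*y + 3*y, 3*x*z - 3*z)
At (1, 2, 2): (15, 0, 0).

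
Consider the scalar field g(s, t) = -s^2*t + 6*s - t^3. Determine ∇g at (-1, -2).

∂g/∂s = -2*s*t + 6
∂g/∂t = -s^2 - 3*t^2
∇g = (-2*s*t + 6, -s^2 - 3*t^2)
At (-1, -2): (2, -13).

(2, -13)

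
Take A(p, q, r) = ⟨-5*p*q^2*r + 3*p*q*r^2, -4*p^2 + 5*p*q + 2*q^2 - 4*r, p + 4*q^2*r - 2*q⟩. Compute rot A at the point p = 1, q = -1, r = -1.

(∇×A)₁ = ∂A₃/∂q − ∂A₂/∂r = 8*q*r + 2
(∇×A)₂ = ∂A₁/∂r − ∂A₃/∂p = -5*p*q^2 + 6*p*q*r - 1
(∇×A)₃ = ∂A₂/∂p − ∂A₁/∂q = 10*p*q*r - 3*p*r^2 - 8*p + 5*q
∇×A = (8*q*r + 2, -5*p*q^2 + 6*p*q*r - 1, 10*p*q*r - 3*p*r^2 - 8*p + 5*q)
At (1, -1, -1): (10, 0, -6).

(10, 0, -6)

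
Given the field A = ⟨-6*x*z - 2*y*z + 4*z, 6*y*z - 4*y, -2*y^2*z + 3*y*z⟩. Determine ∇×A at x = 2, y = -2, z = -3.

(-21, -4, -6)

(∇×A)₁ = ∂A₃/∂y − ∂A₂/∂z = -4*y*z - 6*y + 3*z
(∇×A)₂ = ∂A₁/∂z − ∂A₃/∂x = -6*x - 2*y + 4
(∇×A)₃ = ∂A₂/∂x − ∂A₁/∂y = 2*z
∇×A = (-4*y*z - 6*y + 3*z, -6*x - 2*y + 4, 2*z)
At (2, -2, -3): (-21, -4, -6).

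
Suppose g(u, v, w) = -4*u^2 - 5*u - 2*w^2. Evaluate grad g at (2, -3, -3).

(-21, 0, 12)

∂g/∂u = -8*u - 5
∂g/∂v = 0
∂g/∂w = -4*w
∇g = (-8*u - 5, 0, -4*w)
At (2, -3, -3): (-21, 0, 12).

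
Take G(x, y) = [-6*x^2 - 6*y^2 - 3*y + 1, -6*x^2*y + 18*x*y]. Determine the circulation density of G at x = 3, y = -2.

∂G₂/∂x = -12*x*y + 18*y
∂G₁/∂y = -12*y - 3
Scalar curl = -12*x*y + 30*y + 3
At (3, -2): 15.

15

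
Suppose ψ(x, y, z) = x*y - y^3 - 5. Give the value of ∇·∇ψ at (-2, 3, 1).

-18

∂²ψ/∂x² = 0
∂²ψ/∂y² = -6*y
∂²ψ/∂z² = 0
∇²ψ = -6*y
At (-2, 3, 1): -18.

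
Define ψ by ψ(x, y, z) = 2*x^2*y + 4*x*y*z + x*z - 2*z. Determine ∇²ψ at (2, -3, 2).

-12

∂²ψ/∂x² = 4*y
∂²ψ/∂y² = 0
∂²ψ/∂z² = 0
∇²ψ = 4*y
At (2, -3, 2): -12.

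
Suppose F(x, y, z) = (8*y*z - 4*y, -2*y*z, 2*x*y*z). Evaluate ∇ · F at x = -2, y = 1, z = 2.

∂F₁/∂x = 0
∂F₂/∂y = -2*z
∂F₃/∂z = 2*x*y
∇·F = 2*x*y - 2*z
At (-2, 1, 2): -8.

-8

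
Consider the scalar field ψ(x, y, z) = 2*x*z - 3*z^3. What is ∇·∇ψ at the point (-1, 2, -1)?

∂²ψ/∂x² = 0
∂²ψ/∂y² = 0
∂²ψ/∂z² = -18*z
∇²ψ = -18*z
At (-1, 2, -1): 18.

18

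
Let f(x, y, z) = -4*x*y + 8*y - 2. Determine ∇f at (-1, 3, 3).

(-12, 12, 0)

∂f/∂x = -4*y
∂f/∂y = -4*x + 8
∂f/∂z = 0
∇f = (-4*y, -4*x + 8, 0)
At (-1, 3, 3): (-12, 12, 0).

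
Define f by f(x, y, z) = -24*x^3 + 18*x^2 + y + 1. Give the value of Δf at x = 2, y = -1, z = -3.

∂²f/∂x² = 36*(-4*x + 1)
∂²f/∂y² = 0
∂²f/∂z² = 0
∇²f = -144*x + 36
At (2, -1, -3): -252.

-252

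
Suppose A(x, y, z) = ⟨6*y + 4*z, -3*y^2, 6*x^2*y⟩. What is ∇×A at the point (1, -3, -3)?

(6, 40, -6)

(∇×A)₁ = ∂A₃/∂y − ∂A₂/∂z = 6*x^2
(∇×A)₂ = ∂A₁/∂z − ∂A₃/∂x = -12*x*y + 4
(∇×A)₃ = ∂A₂/∂x − ∂A₁/∂y = -6
∇×A = (6*x^2, -12*x*y + 4, -6)
At (1, -3, -3): (6, 40, -6).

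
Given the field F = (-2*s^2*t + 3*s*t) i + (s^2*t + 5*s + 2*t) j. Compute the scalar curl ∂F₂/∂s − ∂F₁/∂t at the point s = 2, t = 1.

11

∂F₂/∂s = 2*s*t + 5
∂F₁/∂t = -2*s^2 + 3*s
Scalar curl = 2*s^2 + 2*s*t - 3*s + 5
At (2, 1): 11.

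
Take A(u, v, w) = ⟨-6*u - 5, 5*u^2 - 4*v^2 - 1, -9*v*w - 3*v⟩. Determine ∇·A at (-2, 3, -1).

∂A₁/∂u = -6
∂A₂/∂v = -8*v
∂A₃/∂w = -9*v
∇·A = -17*v - 6
At (-2, 3, -1): -57.

-57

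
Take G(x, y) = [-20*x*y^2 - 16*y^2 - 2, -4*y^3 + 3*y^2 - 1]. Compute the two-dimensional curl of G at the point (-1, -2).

16

∂G₂/∂x = 0
∂G₁/∂y = -40*x*y - 32*y
Scalar curl = 40*x*y + 32*y
At (-1, -2): 16.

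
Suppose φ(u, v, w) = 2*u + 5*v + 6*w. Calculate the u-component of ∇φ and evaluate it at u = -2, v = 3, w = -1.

(∇φ)_1 = ∂φ/∂u = 2
At (-2, 3, -1): 2.

2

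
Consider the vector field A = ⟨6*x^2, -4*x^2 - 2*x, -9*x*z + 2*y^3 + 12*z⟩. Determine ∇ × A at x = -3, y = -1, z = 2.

(∇×A)₁ = ∂A₃/∂y − ∂A₂/∂z = 6*y^2
(∇×A)₂ = ∂A₁/∂z − ∂A₃/∂x = 9*z
(∇×A)₃ = ∂A₂/∂x − ∂A₁/∂y = -8*x - 2
∇×A = (6*y^2, 9*z, -8*x - 2)
At (-3, -1, 2): (6, 18, 22).

(6, 18, 22)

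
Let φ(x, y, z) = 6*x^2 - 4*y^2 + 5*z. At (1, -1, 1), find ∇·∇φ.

∂²φ/∂x² = 12
∂²φ/∂y² = -8
∂²φ/∂z² = 0
∇²φ = 4
At (1, -1, 1): 4.

4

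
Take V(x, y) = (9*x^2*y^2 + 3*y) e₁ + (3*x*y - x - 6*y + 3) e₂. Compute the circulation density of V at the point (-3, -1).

∂V₂/∂x = 3*y - 1
∂V₁/∂y = 18*x^2*y + 3
Scalar curl = -18*x^2*y + 3*y - 4
At (-3, -1): 155.

155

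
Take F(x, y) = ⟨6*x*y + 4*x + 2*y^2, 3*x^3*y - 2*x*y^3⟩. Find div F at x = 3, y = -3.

-95

∂F₁/∂x = 6*y + 4
∂F₂/∂y = 3*x^3 - 6*x*y^2
∇·F = 3*x^3 - 6*x*y^2 + 6*y + 4
At (3, -3): -95.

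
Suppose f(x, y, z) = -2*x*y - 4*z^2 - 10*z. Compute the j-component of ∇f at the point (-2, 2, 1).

(∇f)_2 = ∂f/∂y = -2*x
At (-2, 2, 1): 4.

4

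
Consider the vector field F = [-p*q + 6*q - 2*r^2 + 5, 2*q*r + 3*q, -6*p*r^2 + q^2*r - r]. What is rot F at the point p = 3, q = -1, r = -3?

(8, 66, -3)

(∇×F)₁ = ∂F₃/∂q − ∂F₂/∂r = 2*q*r - 2*q
(∇×F)₂ = ∂F₁/∂r − ∂F₃/∂p = 6*r^2 - 4*r
(∇×F)₃ = ∂F₂/∂p − ∂F₁/∂q = p - 6
∇×F = (2*q*r - 2*q, 6*r^2 - 4*r, p - 6)
At (3, -1, -3): (8, 66, -3).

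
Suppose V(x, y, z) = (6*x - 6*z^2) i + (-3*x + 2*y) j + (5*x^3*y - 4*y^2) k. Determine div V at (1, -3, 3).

∂V₁/∂x = 6
∂V₂/∂y = 2
∂V₃/∂z = 0
∇·V = 8
At (1, -3, 3): 8.

8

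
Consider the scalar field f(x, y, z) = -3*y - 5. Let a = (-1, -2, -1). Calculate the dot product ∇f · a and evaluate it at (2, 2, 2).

6

∂f/∂x = 0
∂f/∂y = -3
∂f/∂z = 0
∇f at (2, 2, 2) = (0, -3, 0)
∇f · a = (0)(-1) + (-3)(-2) + (0)(-1) = 6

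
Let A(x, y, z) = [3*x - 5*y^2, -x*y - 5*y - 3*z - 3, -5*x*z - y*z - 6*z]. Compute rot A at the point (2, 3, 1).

(2, 5, 27)

(∇×A)₁ = ∂A₃/∂y − ∂A₂/∂z = -z + 3
(∇×A)₂ = ∂A₁/∂z − ∂A₃/∂x = 5*z
(∇×A)₃ = ∂A₂/∂x − ∂A₁/∂y = 9*y
∇×A = (-z + 3, 5*z, 9*y)
At (2, 3, 1): (2, 5, 27).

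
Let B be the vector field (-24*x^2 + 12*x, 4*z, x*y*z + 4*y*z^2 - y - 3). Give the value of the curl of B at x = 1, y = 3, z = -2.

(∇×B)₁ = ∂B₃/∂y − ∂B₂/∂z = x*z + 4*z^2 - 5
(∇×B)₂ = ∂B₁/∂z − ∂B₃/∂x = -y*z
(∇×B)₃ = ∂B₂/∂x − ∂B₁/∂y = 0
∇×B = (x*z + 4*z^2 - 5, -y*z, 0)
At (1, 3, -2): (9, 6, 0).

(9, 6, 0)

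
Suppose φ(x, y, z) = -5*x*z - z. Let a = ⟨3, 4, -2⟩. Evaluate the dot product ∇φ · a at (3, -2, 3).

-13

∂φ/∂x = -5*z
∂φ/∂y = 0
∂φ/∂z = -5*x - 1
∇φ at (3, -2, 3) = (-15, 0, -16)
∇φ · a = (-15)(3) + (0)(4) + (-16)(-2) = -13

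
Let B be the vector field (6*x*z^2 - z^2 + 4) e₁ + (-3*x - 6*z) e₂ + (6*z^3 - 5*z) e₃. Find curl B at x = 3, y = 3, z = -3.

(6, -102, -3)

(∇×B)₁ = ∂B₃/∂y − ∂B₂/∂z = 6
(∇×B)₂ = ∂B₁/∂z − ∂B₃/∂x = 12*x*z - 2*z
(∇×B)₃ = ∂B₂/∂x − ∂B₁/∂y = -3
∇×B = (6, 12*x*z - 2*z, -3)
At (3, 3, -3): (6, -102, -3).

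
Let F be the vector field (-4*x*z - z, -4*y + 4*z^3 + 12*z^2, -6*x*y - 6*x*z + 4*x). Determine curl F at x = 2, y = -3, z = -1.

(∇×F)₁ = ∂F₃/∂y − ∂F₂/∂z = -6*x - 12*z^2 - 24*z
(∇×F)₂ = ∂F₁/∂z − ∂F₃/∂x = -4*x + 6*y + 6*z - 5
(∇×F)₃ = ∂F₂/∂x − ∂F₁/∂y = 0
∇×F = (-6*x - 12*z^2 - 24*z, -4*x + 6*y + 6*z - 5, 0)
At (2, -3, -1): (0, -37, 0).

(0, -37, 0)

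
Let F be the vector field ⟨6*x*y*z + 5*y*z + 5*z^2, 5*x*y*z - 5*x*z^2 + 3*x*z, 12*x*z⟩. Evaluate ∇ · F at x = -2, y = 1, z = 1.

-28

∂F₁/∂x = 6*y*z
∂F₂/∂y = 5*x*z
∂F₃/∂z = 12*x
∇·F = 5*x*z + 12*x + 6*y*z
At (-2, 1, 1): -28.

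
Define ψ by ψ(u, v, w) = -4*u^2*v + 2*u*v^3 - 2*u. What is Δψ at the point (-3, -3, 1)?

132

∂²ψ/∂u² = -8*v
∂²ψ/∂v² = 12*u*v
∂²ψ/∂w² = 0
∇²ψ = 12*u*v - 8*v
At (-3, -3, 1): 132.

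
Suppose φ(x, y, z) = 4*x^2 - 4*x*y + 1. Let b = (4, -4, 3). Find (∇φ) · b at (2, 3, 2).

48

∂φ/∂x = 8*x - 4*y
∂φ/∂y = -4*x
∂φ/∂z = 0
∇φ at (2, 3, 2) = (4, -8, 0)
∇φ · b = (4)(4) + (-8)(-4) + (0)(3) = 48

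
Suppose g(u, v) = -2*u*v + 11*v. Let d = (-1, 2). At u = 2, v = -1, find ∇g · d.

12

∂g/∂u = -2*v
∂g/∂v = -2*u + 11
∇g at (2, -1) = (2, 7)
∇g · d = (2)(-1) + (7)(2) = 12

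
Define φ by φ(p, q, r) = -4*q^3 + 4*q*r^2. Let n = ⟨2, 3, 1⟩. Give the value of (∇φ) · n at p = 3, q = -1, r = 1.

-32

∂φ/∂p = 0
∂φ/∂q = -12*q^2 + 4*r^2
∂φ/∂r = 8*q*r
∇φ at (3, -1, 1) = (0, -8, -8)
∇φ · n = (0)(2) + (-8)(3) + (-8)(1) = -32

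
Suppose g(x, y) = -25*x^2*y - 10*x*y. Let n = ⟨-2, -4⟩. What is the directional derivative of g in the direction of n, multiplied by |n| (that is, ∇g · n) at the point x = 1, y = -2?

∂g/∂x = -50*x*y - 10*y
∂g/∂y = -25*x^2 - 10*x
∇g at (1, -2) = (120, -35)
∇g · n = (120)(-2) + (-35)(-4) = -100

-100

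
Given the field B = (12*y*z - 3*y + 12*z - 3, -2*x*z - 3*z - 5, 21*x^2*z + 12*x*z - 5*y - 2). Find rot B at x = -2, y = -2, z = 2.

(∇×B)₁ = ∂B₃/∂y − ∂B₂/∂z = 2*x - 2
(∇×B)₂ = ∂B₁/∂z − ∂B₃/∂x = -42*x*z + 12*y - 12*z + 12
(∇×B)₃ = ∂B₂/∂x − ∂B₁/∂y = -14*z + 3
∇×B = (2*x - 2, -42*x*z + 12*y - 12*z + 12, -14*z + 3)
At (-2, -2, 2): (-6, 132, -25).

(-6, 132, -25)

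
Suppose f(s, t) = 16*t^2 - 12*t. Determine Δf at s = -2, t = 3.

32

∂²f/∂s² = 0
∂²f/∂t² = 32
∇²f = 32
At (-2, 3): 32.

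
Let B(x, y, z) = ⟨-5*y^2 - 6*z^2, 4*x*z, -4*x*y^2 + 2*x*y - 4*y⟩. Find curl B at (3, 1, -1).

(∇×B)₁ = ∂B₃/∂y − ∂B₂/∂z = -8*x*y - 2*x - 4
(∇×B)₂ = ∂B₁/∂z − ∂B₃/∂x = 4*y^2 - 2*y - 12*z
(∇×B)₃ = ∂B₂/∂x − ∂B₁/∂y = 10*y + 4*z
∇×B = (-8*x*y - 2*x - 4, 4*y^2 - 2*y - 12*z, 10*y + 4*z)
At (3, 1, -1): (-34, 14, 6).

(-34, 14, 6)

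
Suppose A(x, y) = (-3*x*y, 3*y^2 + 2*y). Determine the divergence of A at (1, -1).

∂A₁/∂x = -3*y
∂A₂/∂y = 6*y + 2
∇·A = 3*y + 2
At (1, -1): -1.

-1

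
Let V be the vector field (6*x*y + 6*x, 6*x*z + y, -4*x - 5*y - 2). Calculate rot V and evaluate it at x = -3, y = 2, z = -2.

(∇×V)₁ = ∂V₃/∂y − ∂V₂/∂z = -6*x - 5
(∇×V)₂ = ∂V₁/∂z − ∂V₃/∂x = 4
(∇×V)₃ = ∂V₂/∂x − ∂V₁/∂y = -6*x + 6*z
∇×V = (-6*x - 5, 4, -6*x + 6*z)
At (-3, 2, -2): (13, 4, 6).

(13, 4, 6)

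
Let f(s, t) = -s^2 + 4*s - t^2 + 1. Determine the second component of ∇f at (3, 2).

(∇f)_2 = ∂f/∂t = -2*t
At (3, 2): -4.

-4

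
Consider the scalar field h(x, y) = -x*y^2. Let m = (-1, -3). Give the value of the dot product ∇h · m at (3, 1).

19

∂h/∂x = -y^2
∂h/∂y = -2*x*y
∇h at (3, 1) = (-1, -6)
∇h · m = (-1)(-1) + (-6)(-3) = 19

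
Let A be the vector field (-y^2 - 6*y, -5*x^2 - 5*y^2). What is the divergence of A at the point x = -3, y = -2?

∂A₁/∂x = 0
∂A₂/∂y = -10*y
∇·A = -10*y
At (-3, -2): 20.

20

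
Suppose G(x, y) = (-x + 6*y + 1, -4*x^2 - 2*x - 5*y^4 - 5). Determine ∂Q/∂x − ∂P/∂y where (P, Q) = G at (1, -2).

-16

∂G₂/∂x = -8*x - 2
∂G₁/∂y = 6
Scalar curl = -8*x - 8
At (1, -2): -16.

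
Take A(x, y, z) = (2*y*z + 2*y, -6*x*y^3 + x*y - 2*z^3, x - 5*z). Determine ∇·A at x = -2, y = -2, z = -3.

137

∂A₁/∂x = 0
∂A₂/∂y = -18*x*y^2 + x
∂A₃/∂z = -5
∇·A = -18*x*y^2 + x - 5
At (-2, -2, -3): 137.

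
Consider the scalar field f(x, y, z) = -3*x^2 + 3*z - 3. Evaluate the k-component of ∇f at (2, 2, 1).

(∇f)_3 = ∂f/∂z = 3
At (2, 2, 1): 3.

3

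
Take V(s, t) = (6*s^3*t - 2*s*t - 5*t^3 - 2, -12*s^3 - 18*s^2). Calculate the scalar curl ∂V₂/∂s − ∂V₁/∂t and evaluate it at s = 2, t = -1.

∂V₂/∂s = -36*s^2 - 36*s
∂V₁/∂t = 6*s^3 - 2*s - 15*t^2
Scalar curl = -6*s^3 - 36*s^2 - 34*s + 15*t^2
At (2, -1): -245.

-245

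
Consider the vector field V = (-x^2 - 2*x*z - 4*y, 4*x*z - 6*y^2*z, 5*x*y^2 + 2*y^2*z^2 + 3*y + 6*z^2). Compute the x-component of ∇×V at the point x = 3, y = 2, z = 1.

(∇×V)_1 = ∂V₃/∂y − ∂V₂/∂z
= 10*x*y + 4*y*z^2 + 3 − (4*x - 6*y^2)
= 10*x*y - 4*x + 6*y^2 + 4*y*z^2 + 3
At (3, 2, 1): 83.

83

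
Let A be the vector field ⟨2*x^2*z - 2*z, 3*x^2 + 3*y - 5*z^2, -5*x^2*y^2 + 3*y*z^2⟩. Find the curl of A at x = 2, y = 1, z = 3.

(∇×A)₁ = ∂A₃/∂y − ∂A₂/∂z = -10*x^2*y + 3*z^2 + 10*z
(∇×A)₂ = ∂A₁/∂z − ∂A₃/∂x = 2*x^2 + 10*x*y^2 - 2
(∇×A)₃ = ∂A₂/∂x − ∂A₁/∂y = 6*x
∇×A = (-10*x^2*y + 3*z^2 + 10*z, 2*x^2 + 10*x*y^2 - 2, 6*x)
At (2, 1, 3): (17, 26, 12).

(17, 26, 12)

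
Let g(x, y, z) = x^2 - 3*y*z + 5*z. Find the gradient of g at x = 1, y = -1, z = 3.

∂g/∂x = 2*x
∂g/∂y = -3*z
∂g/∂z = -3*y + 5
∇g = (2*x, -3*z, -3*y + 5)
At (1, -1, 3): (2, -9, 8).

(2, -9, 8)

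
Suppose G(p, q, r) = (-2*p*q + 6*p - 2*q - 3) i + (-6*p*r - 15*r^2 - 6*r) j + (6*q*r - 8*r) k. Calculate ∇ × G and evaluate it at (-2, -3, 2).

(∇×G)₁ = ∂G₃/∂q − ∂G₂/∂r = 6*p + 36*r + 6
(∇×G)₂ = ∂G₁/∂r − ∂G₃/∂p = 0
(∇×G)₃ = ∂G₂/∂p − ∂G₁/∂q = 2*p - 6*r + 2
∇×G = (6*p + 36*r + 6, 0, 2*p - 6*r + 2)
At (-2, -3, 2): (66, 0, -14).

(66, 0, -14)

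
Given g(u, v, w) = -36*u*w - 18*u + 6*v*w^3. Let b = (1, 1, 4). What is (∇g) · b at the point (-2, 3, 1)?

456

∂g/∂u = -36*w - 18
∂g/∂v = 6*w^3
∂g/∂w = -36*u + 18*v*w^2
∇g at (-2, 3, 1) = (-54, 6, 126)
∇g · b = (-54)(1) + (6)(1) + (126)(4) = 456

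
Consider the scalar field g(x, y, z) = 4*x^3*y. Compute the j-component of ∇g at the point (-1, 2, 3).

(∇g)_2 = ∂g/∂y = 4*x^3
At (-1, 2, 3): -4.

-4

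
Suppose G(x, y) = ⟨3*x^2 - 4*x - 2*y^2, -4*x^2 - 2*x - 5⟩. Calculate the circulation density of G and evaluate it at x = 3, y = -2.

-34

∂G₂/∂x = -8*x - 2
∂G₁/∂y = -4*y
Scalar curl = -8*x + 4*y - 2
At (3, -2): -34.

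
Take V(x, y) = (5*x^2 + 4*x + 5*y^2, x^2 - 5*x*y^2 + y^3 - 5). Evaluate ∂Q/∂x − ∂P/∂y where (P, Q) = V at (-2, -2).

-4

∂V₂/∂x = 2*x - 5*y^2
∂V₁/∂y = 10*y
Scalar curl = 2*x - 5*y^2 - 10*y
At (-2, -2): -4.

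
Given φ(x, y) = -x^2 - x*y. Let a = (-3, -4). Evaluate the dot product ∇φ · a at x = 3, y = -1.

∂φ/∂x = -2*x - y
∂φ/∂y = -x
∇φ at (3, -1) = (-5, -3)
∇φ · a = (-5)(-3) + (-3)(-4) = 27

27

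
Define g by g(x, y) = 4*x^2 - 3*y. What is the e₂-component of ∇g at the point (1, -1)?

(∇g)_2 = ∂g/∂y = -3
At (1, -1): -3.

-3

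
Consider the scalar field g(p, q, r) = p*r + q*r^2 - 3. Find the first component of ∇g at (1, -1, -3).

(∇g)_1 = ∂g/∂p = r
At (1, -1, -3): -3.

-3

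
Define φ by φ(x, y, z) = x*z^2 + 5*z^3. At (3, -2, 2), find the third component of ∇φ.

72

(∇φ)_3 = ∂φ/∂z = 2*x*z + 15*z^2
At (3, -2, 2): 72.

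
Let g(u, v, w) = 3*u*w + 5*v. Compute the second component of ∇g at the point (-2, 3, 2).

5

(∇g)_2 = ∂g/∂v = 5
At (-2, 3, 2): 5.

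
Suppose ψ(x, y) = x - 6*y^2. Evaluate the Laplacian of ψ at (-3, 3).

-12

∂²ψ/∂x² = 0
∂²ψ/∂y² = -12
∇²ψ = -12
At (-3, 3): -12.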